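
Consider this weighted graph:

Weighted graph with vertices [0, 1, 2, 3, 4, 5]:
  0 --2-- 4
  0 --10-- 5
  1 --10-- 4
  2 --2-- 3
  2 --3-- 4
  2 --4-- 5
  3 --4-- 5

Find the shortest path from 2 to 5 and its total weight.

Using Dijkstra's algorithm from vertex 2:
Shortest path: 2 -> 5
Total weight: 4 = 4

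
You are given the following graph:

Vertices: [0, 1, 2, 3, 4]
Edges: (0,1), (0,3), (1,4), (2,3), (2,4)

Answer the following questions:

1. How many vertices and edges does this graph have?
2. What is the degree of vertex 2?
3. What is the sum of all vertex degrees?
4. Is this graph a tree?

Count: 5 vertices, 5 edges.
Vertex 2 has neighbors [3, 4], degree = 2.
Handshaking lemma: 2 * 5 = 10.
A tree on 5 vertices has 4 edges. This graph has 5 edges (1 extra). Not a tree.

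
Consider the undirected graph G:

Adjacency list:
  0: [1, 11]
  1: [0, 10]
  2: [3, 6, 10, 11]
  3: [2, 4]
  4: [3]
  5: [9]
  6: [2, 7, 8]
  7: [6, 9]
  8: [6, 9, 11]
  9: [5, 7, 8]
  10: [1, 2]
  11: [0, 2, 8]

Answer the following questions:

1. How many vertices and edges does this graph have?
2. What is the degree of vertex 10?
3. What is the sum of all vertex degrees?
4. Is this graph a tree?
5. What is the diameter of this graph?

Count: 12 vertices, 14 edges.
Vertex 10 has neighbors [1, 2], degree = 2.
Handshaking lemma: 2 * 14 = 28.
A tree on 12 vertices has 11 edges. This graph has 14 edges (3 extra). Not a tree.
Diameter (longest shortest path) = 6.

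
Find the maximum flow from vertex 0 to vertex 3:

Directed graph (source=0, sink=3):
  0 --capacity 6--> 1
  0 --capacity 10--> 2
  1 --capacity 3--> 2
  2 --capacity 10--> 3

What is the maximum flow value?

Computing max flow:
  Flow on (0->1): 3/6
  Flow on (0->2): 7/10
  Flow on (1->2): 3/3
  Flow on (2->3): 10/10
Maximum flow = 10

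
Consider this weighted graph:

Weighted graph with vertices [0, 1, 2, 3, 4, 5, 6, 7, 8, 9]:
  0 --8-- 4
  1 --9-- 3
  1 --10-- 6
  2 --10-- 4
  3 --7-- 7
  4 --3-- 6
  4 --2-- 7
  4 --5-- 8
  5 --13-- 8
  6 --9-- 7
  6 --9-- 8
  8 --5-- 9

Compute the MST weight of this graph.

Applying Kruskal's algorithm (sort edges by weight, add if no cycle):
  Add (4,7) w=2
  Add (4,6) w=3
  Add (4,8) w=5
  Add (8,9) w=5
  Add (3,7) w=7
  Add (0,4) w=8
  Add (1,3) w=9
  Skip (6,8) w=9 (creates cycle)
  Skip (6,7) w=9 (creates cycle)
  Skip (1,6) w=10 (creates cycle)
  Add (2,4) w=10
  Add (5,8) w=13
MST weight = 62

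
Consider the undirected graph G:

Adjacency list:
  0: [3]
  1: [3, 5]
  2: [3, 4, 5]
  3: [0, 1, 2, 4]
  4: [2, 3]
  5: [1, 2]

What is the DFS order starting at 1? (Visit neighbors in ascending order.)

DFS from vertex 1 (neighbors processed in ascending order):
Visit order: 1, 3, 0, 2, 4, 5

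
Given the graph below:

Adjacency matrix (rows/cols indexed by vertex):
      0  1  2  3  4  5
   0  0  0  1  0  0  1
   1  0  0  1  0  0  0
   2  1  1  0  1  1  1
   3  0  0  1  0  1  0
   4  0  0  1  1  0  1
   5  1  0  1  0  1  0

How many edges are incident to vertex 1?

Vertex 1 has neighbors [2], so deg(1) = 1.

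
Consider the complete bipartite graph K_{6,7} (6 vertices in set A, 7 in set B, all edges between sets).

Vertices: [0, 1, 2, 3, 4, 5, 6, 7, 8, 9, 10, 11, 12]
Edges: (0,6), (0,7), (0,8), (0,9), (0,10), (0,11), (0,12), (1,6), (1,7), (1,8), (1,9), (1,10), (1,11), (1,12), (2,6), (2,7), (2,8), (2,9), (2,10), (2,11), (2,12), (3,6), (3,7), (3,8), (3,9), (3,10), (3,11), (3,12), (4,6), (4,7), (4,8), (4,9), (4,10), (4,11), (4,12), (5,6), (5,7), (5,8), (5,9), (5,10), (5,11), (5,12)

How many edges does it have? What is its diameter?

K_{6,7} has 6 * 7 = 42 edges.
Any vertex reaches any opposite-side vertex in 1 step; same-side vertices reach in 2 steps via any opposite-side vertex.
Diameter = 2.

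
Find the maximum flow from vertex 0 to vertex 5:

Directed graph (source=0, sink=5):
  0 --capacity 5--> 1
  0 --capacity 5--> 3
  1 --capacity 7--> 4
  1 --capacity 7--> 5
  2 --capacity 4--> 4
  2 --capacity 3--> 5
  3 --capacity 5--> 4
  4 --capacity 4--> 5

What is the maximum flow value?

Computing max flow:
  Flow on (0->1): 5/5
  Flow on (0->3): 4/5
  Flow on (1->5): 5/7
  Flow on (3->4): 4/5
  Flow on (4->5): 4/4
Maximum flow = 9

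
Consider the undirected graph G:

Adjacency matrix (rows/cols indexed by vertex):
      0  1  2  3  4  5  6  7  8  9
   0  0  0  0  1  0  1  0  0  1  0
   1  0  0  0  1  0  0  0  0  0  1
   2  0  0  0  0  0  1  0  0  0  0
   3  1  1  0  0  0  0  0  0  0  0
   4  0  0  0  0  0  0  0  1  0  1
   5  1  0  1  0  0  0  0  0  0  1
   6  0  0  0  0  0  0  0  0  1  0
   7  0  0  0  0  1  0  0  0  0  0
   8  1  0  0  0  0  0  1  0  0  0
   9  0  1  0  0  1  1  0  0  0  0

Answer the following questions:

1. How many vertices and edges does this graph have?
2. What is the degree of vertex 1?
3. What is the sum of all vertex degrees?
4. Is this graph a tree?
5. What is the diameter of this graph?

Count: 10 vertices, 10 edges.
Vertex 1 has neighbors [3, 9], degree = 2.
Handshaking lemma: 2 * 10 = 20.
A tree on 10 vertices has 9 edges. This graph has 10 edges (1 extra). Not a tree.
Diameter (longest shortest path) = 6.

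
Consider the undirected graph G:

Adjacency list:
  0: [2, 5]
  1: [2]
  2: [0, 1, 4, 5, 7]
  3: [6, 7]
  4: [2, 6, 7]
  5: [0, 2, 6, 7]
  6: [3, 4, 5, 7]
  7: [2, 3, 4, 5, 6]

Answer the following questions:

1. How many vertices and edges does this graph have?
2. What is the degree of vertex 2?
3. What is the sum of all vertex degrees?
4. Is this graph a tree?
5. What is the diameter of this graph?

Count: 8 vertices, 13 edges.
Vertex 2 has neighbors [0, 1, 4, 5, 7], degree = 5.
Handshaking lemma: 2 * 13 = 26.
A tree on 8 vertices has 7 edges. This graph has 13 edges (6 extra). Not a tree.
Diameter (longest shortest path) = 3.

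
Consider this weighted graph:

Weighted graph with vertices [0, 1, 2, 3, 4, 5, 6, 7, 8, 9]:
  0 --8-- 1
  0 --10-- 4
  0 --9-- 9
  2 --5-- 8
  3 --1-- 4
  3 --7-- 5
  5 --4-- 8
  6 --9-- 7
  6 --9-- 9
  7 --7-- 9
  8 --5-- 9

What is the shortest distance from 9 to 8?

Using Dijkstra's algorithm from vertex 9:
Shortest path: 9 -> 8
Total weight: 5 = 5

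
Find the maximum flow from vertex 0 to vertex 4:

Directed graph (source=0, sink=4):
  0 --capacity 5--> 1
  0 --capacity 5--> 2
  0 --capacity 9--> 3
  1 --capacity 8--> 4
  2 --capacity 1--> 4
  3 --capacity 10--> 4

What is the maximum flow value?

Computing max flow:
  Flow on (0->1): 5/5
  Flow on (0->2): 1/5
  Flow on (0->3): 9/9
  Flow on (1->4): 5/8
  Flow on (2->4): 1/1
  Flow on (3->4): 9/10
Maximum flow = 15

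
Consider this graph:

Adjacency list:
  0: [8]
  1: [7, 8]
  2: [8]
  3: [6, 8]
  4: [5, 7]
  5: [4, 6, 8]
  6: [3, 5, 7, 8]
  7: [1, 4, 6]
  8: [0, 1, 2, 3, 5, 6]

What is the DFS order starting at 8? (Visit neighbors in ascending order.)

DFS from vertex 8 (neighbors processed in ascending order):
Visit order: 8, 0, 1, 7, 4, 5, 6, 3, 2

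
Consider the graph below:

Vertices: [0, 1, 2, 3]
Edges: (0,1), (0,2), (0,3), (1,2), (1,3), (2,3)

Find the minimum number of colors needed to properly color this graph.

The graph has a maximum clique of size 4 (lower bound on chromatic number).
A valid 4-coloring: {0: 0, 1: 1, 2: 2, 3: 3}.
Chromatic number = 4.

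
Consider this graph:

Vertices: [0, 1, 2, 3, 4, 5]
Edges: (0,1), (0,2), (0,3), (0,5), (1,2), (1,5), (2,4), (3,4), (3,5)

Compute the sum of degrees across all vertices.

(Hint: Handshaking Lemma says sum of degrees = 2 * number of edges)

Count edges: 9 edges.
By Handshaking Lemma: sum of degrees = 2 * 9 = 18.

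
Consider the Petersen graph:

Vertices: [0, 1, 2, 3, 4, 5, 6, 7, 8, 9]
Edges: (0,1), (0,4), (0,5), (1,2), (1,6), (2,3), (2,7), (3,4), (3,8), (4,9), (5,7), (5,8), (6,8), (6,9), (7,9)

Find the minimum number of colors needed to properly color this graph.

The Petersen graph contains odd cycles (e.g. the outer 5-cycle), so chi >= 3.
A proper 3-coloring exists (it is a well-known 3-chromatic graph).
Chromatic number = 3.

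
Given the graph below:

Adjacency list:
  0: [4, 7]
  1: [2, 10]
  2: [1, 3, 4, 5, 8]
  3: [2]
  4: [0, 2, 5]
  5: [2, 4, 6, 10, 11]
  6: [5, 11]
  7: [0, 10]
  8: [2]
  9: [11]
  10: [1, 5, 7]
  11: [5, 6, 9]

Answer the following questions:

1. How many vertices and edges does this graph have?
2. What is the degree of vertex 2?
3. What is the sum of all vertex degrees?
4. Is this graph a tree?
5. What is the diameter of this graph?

Count: 12 vertices, 15 edges.
Vertex 2 has neighbors [1, 3, 4, 5, 8], degree = 5.
Handshaking lemma: 2 * 15 = 30.
A tree on 12 vertices has 11 edges. This graph has 15 edges (4 extra). Not a tree.
Diameter (longest shortest path) = 4.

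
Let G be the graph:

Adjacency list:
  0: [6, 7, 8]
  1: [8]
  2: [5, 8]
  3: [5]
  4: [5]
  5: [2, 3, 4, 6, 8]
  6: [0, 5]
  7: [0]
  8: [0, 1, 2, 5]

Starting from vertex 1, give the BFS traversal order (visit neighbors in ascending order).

BFS from vertex 1 (neighbors processed in ascending order):
Visit order: 1, 8, 0, 2, 5, 6, 7, 3, 4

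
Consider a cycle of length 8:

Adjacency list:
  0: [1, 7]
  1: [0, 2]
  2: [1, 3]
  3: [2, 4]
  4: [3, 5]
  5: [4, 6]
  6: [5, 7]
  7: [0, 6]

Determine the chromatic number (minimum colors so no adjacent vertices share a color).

This is an even cycle (C_8). Even cycles are bipartite.
Chromatic number = 2.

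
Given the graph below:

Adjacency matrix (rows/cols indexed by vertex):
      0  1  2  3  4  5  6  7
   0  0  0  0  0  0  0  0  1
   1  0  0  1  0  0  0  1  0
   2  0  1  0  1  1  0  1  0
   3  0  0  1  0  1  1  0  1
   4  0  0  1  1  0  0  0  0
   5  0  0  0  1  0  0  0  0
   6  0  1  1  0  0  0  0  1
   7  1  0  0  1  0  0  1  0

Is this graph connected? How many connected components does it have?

Checking connectivity: the graph has 1 connected component(s).
All vertices are reachable from each other. The graph IS connected.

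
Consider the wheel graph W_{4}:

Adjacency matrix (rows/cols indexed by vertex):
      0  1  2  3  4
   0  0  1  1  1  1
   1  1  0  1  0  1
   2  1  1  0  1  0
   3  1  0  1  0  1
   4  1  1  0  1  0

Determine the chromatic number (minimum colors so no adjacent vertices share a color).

W_{4} = C_{4} plus a hub adjacent to every cycle vertex.
The outer cycle needs 2 colors (even cycle); the hub is adjacent to all of them so needs a fresh color.
Chromatic number = 2 + 1 = 3.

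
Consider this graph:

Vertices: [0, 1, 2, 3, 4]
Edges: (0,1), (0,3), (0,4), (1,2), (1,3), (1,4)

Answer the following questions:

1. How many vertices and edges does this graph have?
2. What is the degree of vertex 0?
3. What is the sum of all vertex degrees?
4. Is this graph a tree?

Count: 5 vertices, 6 edges.
Vertex 0 has neighbors [1, 3, 4], degree = 3.
Handshaking lemma: 2 * 6 = 12.
A tree on 5 vertices has 4 edges. This graph has 6 edges (2 extra). Not a tree.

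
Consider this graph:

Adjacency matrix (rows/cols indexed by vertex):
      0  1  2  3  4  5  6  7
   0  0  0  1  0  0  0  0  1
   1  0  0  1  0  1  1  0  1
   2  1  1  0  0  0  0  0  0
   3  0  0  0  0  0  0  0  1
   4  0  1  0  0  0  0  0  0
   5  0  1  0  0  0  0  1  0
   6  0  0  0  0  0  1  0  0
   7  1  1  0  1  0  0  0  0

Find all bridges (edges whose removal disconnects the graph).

A bridge is an edge whose removal increases the number of connected components.
Bridges found: (1,4), (1,5), (3,7), (5,6)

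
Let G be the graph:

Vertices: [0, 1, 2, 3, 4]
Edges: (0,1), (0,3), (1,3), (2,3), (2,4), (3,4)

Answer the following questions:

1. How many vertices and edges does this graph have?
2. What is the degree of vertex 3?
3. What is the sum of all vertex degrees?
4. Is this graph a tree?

Count: 5 vertices, 6 edges.
Vertex 3 has neighbors [0, 1, 2, 4], degree = 4.
Handshaking lemma: 2 * 6 = 12.
A tree on 5 vertices has 4 edges. This graph has 6 edges (2 extra). Not a tree.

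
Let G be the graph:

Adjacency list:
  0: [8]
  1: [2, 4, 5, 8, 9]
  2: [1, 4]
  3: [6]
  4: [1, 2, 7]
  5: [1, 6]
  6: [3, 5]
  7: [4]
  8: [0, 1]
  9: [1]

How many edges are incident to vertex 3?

Vertex 3 has neighbors [6], so deg(3) = 1.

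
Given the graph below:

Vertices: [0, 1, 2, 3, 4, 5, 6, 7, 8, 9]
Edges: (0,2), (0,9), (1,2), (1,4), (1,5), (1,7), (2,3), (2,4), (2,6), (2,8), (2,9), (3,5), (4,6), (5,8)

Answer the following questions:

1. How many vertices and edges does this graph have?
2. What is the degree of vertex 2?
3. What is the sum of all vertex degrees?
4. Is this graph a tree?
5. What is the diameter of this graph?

Count: 10 vertices, 14 edges.
Vertex 2 has neighbors [0, 1, 3, 4, 6, 8, 9], degree = 7.
Handshaking lemma: 2 * 14 = 28.
A tree on 10 vertices has 9 edges. This graph has 14 edges (5 extra). Not a tree.
Diameter (longest shortest path) = 3.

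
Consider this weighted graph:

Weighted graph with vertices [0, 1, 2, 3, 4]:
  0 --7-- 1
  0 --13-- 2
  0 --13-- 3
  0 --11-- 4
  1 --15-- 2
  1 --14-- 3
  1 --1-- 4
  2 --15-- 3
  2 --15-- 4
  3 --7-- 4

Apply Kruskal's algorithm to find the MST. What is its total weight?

Applying Kruskal's algorithm (sort edges by weight, add if no cycle):
  Add (1,4) w=1
  Add (0,1) w=7
  Add (3,4) w=7
  Skip (0,4) w=11 (creates cycle)
  Skip (0,3) w=13 (creates cycle)
  Add (0,2) w=13
  Skip (1,3) w=14 (creates cycle)
  Skip (1,2) w=15 (creates cycle)
  Skip (2,3) w=15 (creates cycle)
  Skip (2,4) w=15 (creates cycle)
MST weight = 28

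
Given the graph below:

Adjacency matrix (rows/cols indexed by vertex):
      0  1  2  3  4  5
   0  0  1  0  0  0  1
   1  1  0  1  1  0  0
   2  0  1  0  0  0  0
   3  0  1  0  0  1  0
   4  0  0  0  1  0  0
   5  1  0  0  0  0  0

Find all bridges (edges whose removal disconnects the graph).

A bridge is an edge whose removal increases the number of connected components.
Bridges found: (0,1), (0,5), (1,2), (1,3), (3,4)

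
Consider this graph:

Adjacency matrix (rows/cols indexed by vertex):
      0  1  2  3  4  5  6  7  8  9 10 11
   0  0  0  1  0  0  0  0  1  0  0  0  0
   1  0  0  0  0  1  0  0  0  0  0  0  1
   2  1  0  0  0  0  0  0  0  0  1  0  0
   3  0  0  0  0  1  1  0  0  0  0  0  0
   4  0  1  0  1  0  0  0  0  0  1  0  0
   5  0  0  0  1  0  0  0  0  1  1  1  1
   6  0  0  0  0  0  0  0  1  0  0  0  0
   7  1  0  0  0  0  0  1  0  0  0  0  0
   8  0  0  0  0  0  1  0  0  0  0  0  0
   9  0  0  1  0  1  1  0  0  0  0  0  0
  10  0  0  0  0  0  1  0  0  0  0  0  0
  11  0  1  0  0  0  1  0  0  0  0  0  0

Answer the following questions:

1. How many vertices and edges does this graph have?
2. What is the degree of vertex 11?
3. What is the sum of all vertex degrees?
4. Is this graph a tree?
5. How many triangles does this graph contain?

Count: 12 vertices, 13 edges.
Vertex 11 has neighbors [1, 5], degree = 2.
Handshaking lemma: 2 * 13 = 26.
A tree on 12 vertices has 11 edges. This graph has 13 edges (2 extra). Not a tree.
Number of triangles = 0.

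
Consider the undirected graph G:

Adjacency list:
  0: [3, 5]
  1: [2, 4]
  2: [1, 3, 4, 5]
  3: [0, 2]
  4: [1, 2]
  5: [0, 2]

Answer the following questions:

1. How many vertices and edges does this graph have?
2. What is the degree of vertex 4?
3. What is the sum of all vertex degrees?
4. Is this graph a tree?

Count: 6 vertices, 7 edges.
Vertex 4 has neighbors [1, 2], degree = 2.
Handshaking lemma: 2 * 7 = 14.
A tree on 6 vertices has 5 edges. This graph has 7 edges (2 extra). Not a tree.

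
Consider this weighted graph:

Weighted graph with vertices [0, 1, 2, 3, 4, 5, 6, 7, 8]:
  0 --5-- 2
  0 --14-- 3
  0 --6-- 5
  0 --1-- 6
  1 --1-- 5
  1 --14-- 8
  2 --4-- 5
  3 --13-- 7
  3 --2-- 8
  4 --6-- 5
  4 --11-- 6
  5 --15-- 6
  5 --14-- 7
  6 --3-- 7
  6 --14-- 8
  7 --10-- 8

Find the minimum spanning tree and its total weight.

Applying Kruskal's algorithm (sort edges by weight, add if no cycle):
  Add (0,6) w=1
  Add (1,5) w=1
  Add (3,8) w=2
  Add (6,7) w=3
  Add (2,5) w=4
  Add (0,2) w=5
  Skip (0,5) w=6 (creates cycle)
  Add (4,5) w=6
  Add (7,8) w=10
  Skip (4,6) w=11 (creates cycle)
  Skip (3,7) w=13 (creates cycle)
  Skip (0,3) w=14 (creates cycle)
  Skip (1,8) w=14 (creates cycle)
  Skip (5,7) w=14 (creates cycle)
  Skip (6,8) w=14 (creates cycle)
  Skip (5,6) w=15 (creates cycle)
MST weight = 32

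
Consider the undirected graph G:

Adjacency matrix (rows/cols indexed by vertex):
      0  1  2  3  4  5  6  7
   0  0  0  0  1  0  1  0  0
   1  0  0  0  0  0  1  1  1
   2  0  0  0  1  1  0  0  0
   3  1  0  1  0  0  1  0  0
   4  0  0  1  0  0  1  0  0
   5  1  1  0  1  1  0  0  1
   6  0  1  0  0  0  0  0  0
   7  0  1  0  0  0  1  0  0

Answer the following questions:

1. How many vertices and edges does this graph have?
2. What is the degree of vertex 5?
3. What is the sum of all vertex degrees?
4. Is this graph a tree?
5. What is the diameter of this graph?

Count: 8 vertices, 10 edges.
Vertex 5 has neighbors [0, 1, 3, 4, 7], degree = 5.
Handshaking lemma: 2 * 10 = 20.
A tree on 8 vertices has 7 edges. This graph has 10 edges (3 extra). Not a tree.
Diameter (longest shortest path) = 4.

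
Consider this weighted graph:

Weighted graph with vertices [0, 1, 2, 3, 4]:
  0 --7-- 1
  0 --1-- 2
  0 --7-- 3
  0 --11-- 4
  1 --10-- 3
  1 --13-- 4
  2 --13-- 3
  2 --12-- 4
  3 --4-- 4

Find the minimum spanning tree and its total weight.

Applying Kruskal's algorithm (sort edges by weight, add if no cycle):
  Add (0,2) w=1
  Add (3,4) w=4
  Add (0,1) w=7
  Add (0,3) w=7
  Skip (1,3) w=10 (creates cycle)
  Skip (0,4) w=11 (creates cycle)
  Skip (2,4) w=12 (creates cycle)
  Skip (1,4) w=13 (creates cycle)
  Skip (2,3) w=13 (creates cycle)
MST weight = 19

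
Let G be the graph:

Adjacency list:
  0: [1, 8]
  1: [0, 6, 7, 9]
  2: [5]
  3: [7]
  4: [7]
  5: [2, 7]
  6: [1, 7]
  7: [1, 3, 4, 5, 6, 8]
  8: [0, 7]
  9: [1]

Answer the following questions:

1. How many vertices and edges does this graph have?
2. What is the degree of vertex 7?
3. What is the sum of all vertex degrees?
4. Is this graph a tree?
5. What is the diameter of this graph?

Count: 10 vertices, 11 edges.
Vertex 7 has neighbors [1, 3, 4, 5, 6, 8], degree = 6.
Handshaking lemma: 2 * 11 = 22.
A tree on 10 vertices has 9 edges. This graph has 11 edges (2 extra). Not a tree.
Diameter (longest shortest path) = 4.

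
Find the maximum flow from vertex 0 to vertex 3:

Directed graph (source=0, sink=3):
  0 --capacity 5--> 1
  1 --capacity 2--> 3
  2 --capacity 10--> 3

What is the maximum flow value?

Computing max flow:
  Flow on (0->1): 2/5
  Flow on (1->3): 2/2
Maximum flow = 2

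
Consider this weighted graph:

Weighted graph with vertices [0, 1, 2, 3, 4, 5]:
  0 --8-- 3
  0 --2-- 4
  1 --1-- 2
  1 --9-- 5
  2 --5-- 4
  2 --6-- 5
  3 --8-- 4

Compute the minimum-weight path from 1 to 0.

Using Dijkstra's algorithm from vertex 1:
Shortest path: 1 -> 2 -> 4 -> 0
Total weight: 1 + 5 + 2 = 8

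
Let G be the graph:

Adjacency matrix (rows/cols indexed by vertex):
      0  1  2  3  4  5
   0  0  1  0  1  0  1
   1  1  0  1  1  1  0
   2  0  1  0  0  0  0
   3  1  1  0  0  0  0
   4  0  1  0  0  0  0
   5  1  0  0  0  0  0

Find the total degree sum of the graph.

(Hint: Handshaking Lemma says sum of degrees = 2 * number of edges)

Count edges: 6 edges.
By Handshaking Lemma: sum of degrees = 2 * 6 = 12.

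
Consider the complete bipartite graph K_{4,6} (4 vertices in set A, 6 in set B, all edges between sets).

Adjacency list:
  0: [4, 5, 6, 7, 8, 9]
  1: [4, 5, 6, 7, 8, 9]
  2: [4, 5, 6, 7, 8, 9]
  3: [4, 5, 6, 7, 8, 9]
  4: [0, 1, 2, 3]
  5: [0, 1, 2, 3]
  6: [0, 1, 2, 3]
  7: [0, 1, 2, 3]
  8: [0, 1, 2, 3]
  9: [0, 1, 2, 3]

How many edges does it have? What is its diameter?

K_{4,6} has 4 * 6 = 24 edges.
Any vertex reaches any opposite-side vertex in 1 step; same-side vertices reach in 2 steps via any opposite-side vertex.
Diameter = 2.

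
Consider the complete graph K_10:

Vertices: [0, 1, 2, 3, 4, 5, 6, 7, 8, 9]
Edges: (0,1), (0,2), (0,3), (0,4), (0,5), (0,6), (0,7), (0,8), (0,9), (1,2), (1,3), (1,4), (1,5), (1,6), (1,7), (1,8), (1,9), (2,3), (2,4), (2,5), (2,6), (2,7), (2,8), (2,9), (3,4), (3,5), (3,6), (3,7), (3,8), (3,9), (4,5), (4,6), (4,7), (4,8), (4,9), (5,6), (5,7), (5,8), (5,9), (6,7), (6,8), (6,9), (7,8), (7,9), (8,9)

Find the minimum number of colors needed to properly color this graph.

In K_10, every vertex is adjacent to every other vertex.
Each vertex needs a unique color.
Chromatic number = 10.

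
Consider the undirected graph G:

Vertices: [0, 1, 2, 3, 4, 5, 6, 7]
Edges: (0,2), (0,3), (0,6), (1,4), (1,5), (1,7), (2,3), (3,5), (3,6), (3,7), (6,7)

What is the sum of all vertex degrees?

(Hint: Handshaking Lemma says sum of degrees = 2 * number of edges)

Count edges: 11 edges.
By Handshaking Lemma: sum of degrees = 2 * 11 = 22.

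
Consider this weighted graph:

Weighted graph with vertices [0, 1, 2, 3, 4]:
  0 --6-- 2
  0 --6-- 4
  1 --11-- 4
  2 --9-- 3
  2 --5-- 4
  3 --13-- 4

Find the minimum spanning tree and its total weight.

Applying Kruskal's algorithm (sort edges by weight, add if no cycle):
  Add (2,4) w=5
  Add (0,4) w=6
  Skip (0,2) w=6 (creates cycle)
  Add (2,3) w=9
  Add (1,4) w=11
  Skip (3,4) w=13 (creates cycle)
MST weight = 31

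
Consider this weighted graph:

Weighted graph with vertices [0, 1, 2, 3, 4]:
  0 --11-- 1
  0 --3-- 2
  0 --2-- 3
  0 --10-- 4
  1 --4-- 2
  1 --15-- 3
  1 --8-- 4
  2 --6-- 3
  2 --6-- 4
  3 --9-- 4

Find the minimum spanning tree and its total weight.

Applying Kruskal's algorithm (sort edges by weight, add if no cycle):
  Add (0,3) w=2
  Add (0,2) w=3
  Add (1,2) w=4
  Add (2,4) w=6
  Skip (2,3) w=6 (creates cycle)
  Skip (1,4) w=8 (creates cycle)
  Skip (3,4) w=9 (creates cycle)
  Skip (0,4) w=10 (creates cycle)
  Skip (0,1) w=11 (creates cycle)
  Skip (1,3) w=15 (creates cycle)
MST weight = 15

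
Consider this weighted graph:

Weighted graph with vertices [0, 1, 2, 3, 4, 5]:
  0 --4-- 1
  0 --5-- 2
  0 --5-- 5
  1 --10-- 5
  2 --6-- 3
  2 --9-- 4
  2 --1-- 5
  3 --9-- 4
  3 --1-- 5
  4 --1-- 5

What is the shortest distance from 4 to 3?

Using Dijkstra's algorithm from vertex 4:
Shortest path: 4 -> 5 -> 3
Total weight: 1 + 1 = 2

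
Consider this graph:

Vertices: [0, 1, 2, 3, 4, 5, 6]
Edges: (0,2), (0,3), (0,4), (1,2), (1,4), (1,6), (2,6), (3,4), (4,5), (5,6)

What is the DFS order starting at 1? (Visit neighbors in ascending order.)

DFS from vertex 1 (neighbors processed in ascending order):
Visit order: 1, 2, 0, 3, 4, 5, 6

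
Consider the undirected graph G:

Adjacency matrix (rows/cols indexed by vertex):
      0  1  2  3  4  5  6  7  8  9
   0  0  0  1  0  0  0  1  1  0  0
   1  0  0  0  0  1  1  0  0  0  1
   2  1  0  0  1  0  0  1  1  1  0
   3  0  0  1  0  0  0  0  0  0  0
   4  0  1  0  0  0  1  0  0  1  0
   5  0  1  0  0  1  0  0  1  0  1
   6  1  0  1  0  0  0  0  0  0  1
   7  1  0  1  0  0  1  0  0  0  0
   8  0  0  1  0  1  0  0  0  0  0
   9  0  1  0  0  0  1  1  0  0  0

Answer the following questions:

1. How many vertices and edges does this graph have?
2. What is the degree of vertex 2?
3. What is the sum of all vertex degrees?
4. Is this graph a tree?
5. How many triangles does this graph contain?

Count: 10 vertices, 15 edges.
Vertex 2 has neighbors [0, 3, 6, 7, 8], degree = 5.
Handshaking lemma: 2 * 15 = 30.
A tree on 10 vertices has 9 edges. This graph has 15 edges (6 extra). Not a tree.
Number of triangles = 4.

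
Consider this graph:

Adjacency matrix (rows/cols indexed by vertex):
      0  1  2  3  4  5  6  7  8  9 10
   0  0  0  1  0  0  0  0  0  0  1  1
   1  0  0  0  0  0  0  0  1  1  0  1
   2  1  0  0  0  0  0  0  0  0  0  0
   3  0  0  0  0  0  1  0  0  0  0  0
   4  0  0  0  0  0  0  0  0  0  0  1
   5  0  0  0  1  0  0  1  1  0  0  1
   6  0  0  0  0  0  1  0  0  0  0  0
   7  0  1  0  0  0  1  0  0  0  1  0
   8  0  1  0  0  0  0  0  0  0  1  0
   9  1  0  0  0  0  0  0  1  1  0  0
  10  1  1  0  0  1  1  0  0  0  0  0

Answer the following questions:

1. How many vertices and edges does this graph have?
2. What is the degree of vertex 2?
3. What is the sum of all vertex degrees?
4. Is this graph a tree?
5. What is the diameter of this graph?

Count: 11 vertices, 13 edges.
Vertex 2 has neighbors [0], degree = 1.
Handshaking lemma: 2 * 13 = 26.
A tree on 11 vertices has 10 edges. This graph has 13 edges (3 extra). Not a tree.
Diameter (longest shortest path) = 4.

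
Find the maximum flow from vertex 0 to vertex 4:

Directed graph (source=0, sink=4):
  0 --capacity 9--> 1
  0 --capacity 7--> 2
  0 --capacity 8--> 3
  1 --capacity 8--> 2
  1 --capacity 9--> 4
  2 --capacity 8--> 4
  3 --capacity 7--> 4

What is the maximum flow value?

Computing max flow:
  Flow on (0->1): 9/9
  Flow on (0->2): 7/7
  Flow on (0->3): 7/8
  Flow on (1->4): 9/9
  Flow on (2->4): 7/8
  Flow on (3->4): 7/7
Maximum flow = 23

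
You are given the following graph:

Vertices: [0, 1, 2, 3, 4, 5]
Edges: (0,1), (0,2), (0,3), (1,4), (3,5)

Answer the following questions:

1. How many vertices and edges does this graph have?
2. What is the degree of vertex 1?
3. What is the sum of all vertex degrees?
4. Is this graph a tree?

Count: 6 vertices, 5 edges.
Vertex 1 has neighbors [0, 4], degree = 2.
Handshaking lemma: 2 * 5 = 10.
A graph is a tree iff it is connected and has exactly n-1 edges. This graph is connected (all 6 vertices in one component) and has 6-1 = 5 edges. It is a tree.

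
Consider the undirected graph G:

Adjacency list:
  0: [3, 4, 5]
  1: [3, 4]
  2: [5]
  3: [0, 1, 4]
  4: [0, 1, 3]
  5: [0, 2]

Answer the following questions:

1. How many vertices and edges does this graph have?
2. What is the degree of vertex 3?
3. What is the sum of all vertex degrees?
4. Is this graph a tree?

Count: 6 vertices, 7 edges.
Vertex 3 has neighbors [0, 1, 4], degree = 3.
Handshaking lemma: 2 * 7 = 14.
A tree on 6 vertices has 5 edges. This graph has 7 edges (2 extra). Not a tree.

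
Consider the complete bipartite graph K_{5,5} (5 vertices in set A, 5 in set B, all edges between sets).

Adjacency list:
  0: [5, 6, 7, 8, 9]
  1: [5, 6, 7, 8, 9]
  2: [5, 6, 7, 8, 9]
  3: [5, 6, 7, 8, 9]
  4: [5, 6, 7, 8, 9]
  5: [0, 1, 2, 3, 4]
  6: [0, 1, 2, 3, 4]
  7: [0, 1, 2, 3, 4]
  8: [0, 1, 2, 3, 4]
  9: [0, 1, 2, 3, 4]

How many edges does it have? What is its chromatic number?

K_{5,5} has 5 * 5 = 25 edges.
Bipartite graphs have chromatic number 2 (color each partition differently).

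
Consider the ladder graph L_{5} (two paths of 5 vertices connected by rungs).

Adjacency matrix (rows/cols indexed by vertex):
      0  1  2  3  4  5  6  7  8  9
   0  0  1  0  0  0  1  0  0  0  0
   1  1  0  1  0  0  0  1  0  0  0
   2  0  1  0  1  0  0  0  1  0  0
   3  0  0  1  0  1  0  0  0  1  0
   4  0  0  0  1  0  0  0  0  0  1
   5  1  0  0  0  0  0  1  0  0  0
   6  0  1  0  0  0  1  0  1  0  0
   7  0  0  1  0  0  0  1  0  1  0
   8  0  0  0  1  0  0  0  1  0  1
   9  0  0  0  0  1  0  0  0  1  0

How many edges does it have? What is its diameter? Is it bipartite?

Ladder graph L_{5}: 5 rungs + 2 * (5-1) path edges = 5 + 8 = 13 edges.
Diameter = 5.
Ladder graphs are bipartite (alternating coloring along each path).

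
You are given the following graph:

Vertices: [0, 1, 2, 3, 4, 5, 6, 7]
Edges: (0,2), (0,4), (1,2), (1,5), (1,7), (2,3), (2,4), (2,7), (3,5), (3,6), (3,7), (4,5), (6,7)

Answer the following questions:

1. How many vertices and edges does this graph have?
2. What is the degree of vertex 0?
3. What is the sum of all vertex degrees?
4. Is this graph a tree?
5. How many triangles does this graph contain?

Count: 8 vertices, 13 edges.
Vertex 0 has neighbors [2, 4], degree = 2.
Handshaking lemma: 2 * 13 = 26.
A tree on 8 vertices has 7 edges. This graph has 13 edges (6 extra). Not a tree.
Number of triangles = 4.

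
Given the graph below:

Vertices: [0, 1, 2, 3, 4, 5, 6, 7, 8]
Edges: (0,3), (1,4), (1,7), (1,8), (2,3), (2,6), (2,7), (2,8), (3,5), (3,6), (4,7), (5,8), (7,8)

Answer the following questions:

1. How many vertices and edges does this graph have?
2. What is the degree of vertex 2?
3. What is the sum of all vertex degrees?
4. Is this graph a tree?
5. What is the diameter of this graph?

Count: 9 vertices, 13 edges.
Vertex 2 has neighbors [3, 6, 7, 8], degree = 4.
Handshaking lemma: 2 * 13 = 26.
A tree on 9 vertices has 8 edges. This graph has 13 edges (5 extra). Not a tree.
Diameter (longest shortest path) = 4.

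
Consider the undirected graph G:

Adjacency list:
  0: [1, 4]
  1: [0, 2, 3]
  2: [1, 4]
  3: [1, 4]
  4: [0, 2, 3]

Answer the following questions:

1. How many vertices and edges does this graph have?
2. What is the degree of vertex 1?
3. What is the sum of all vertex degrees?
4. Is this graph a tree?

Count: 5 vertices, 6 edges.
Vertex 1 has neighbors [0, 2, 3], degree = 3.
Handshaking lemma: 2 * 6 = 12.
A tree on 5 vertices has 4 edges. This graph has 6 edges (2 extra). Not a tree.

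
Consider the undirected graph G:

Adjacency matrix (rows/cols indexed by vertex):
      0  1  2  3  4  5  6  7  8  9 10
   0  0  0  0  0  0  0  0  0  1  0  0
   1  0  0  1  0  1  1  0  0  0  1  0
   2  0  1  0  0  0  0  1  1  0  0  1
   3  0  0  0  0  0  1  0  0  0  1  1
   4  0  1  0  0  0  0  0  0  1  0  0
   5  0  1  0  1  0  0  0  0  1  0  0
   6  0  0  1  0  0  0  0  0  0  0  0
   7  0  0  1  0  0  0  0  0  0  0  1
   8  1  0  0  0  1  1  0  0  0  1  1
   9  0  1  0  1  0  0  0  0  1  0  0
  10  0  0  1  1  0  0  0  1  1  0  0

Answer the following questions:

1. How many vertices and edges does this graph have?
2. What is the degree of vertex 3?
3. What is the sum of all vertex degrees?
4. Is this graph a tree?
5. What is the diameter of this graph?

Count: 11 vertices, 16 edges.
Vertex 3 has neighbors [5, 9, 10], degree = 3.
Handshaking lemma: 2 * 16 = 32.
A tree on 11 vertices has 10 edges. This graph has 16 edges (6 extra). Not a tree.
Diameter (longest shortest path) = 4.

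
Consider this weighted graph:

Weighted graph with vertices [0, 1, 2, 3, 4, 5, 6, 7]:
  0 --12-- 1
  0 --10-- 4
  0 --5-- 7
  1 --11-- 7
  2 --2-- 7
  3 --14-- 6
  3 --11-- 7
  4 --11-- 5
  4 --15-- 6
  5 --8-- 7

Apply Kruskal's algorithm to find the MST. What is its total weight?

Applying Kruskal's algorithm (sort edges by weight, add if no cycle):
  Add (2,7) w=2
  Add (0,7) w=5
  Add (5,7) w=8
  Add (0,4) w=10
  Add (1,7) w=11
  Add (3,7) w=11
  Skip (4,5) w=11 (creates cycle)
  Skip (0,1) w=12 (creates cycle)
  Add (3,6) w=14
  Skip (4,6) w=15 (creates cycle)
MST weight = 61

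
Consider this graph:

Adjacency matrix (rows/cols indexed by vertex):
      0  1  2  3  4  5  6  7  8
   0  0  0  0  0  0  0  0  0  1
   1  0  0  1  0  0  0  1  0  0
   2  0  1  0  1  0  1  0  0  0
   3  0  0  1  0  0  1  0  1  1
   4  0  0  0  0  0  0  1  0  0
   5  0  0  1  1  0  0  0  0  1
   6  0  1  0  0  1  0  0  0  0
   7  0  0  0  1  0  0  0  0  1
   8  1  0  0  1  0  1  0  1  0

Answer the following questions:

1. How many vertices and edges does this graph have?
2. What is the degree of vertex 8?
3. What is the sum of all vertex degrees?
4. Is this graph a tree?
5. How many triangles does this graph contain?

Count: 9 vertices, 11 edges.
Vertex 8 has neighbors [0, 3, 5, 7], degree = 4.
Handshaking lemma: 2 * 11 = 22.
A tree on 9 vertices has 8 edges. This graph has 11 edges (3 extra). Not a tree.
Number of triangles = 3.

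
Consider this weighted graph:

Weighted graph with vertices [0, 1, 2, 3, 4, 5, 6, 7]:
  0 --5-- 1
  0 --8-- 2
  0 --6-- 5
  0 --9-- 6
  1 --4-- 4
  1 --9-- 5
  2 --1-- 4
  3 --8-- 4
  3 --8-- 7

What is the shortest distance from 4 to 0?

Using Dijkstra's algorithm from vertex 4:
Shortest path: 4 -> 2 -> 0
Total weight: 1 + 8 = 9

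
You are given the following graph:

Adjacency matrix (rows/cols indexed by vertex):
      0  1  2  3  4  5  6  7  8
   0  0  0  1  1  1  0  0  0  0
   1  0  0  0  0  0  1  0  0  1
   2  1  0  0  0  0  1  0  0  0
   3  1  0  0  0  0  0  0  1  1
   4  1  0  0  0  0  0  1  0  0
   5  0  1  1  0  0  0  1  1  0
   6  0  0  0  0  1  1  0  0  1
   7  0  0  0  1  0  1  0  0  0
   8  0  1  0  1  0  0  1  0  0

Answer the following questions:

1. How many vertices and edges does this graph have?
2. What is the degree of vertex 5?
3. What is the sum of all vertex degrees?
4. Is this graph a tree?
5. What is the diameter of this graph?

Count: 9 vertices, 12 edges.
Vertex 5 has neighbors [1, 2, 6, 7], degree = 4.
Handshaking lemma: 2 * 12 = 24.
A tree on 9 vertices has 8 edges. This graph has 12 edges (4 extra). Not a tree.
Diameter (longest shortest path) = 3.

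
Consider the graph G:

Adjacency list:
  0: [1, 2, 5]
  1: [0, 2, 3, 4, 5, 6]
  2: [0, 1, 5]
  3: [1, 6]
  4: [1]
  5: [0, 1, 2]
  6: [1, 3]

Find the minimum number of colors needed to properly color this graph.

The graph has a maximum clique of size 4 (lower bound on chromatic number).
A valid 4-coloring: {0: 1, 1: 0, 2: 2, 3: 1, 4: 1, 5: 3, 6: 2}.
Chromatic number = 4.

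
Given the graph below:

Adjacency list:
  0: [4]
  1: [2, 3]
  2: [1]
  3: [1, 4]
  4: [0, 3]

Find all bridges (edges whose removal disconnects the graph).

A bridge is an edge whose removal increases the number of connected components.
Bridges found: (0,4), (1,2), (1,3), (3,4)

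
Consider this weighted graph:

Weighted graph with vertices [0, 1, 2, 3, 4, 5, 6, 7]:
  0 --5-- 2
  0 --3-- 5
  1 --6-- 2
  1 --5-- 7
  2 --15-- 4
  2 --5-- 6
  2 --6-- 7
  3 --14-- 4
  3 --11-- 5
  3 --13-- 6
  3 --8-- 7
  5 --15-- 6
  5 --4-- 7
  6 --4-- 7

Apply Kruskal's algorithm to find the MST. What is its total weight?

Applying Kruskal's algorithm (sort edges by weight, add if no cycle):
  Add (0,5) w=3
  Add (5,7) w=4
  Add (6,7) w=4
  Add (0,2) w=5
  Add (1,7) w=5
  Skip (2,6) w=5 (creates cycle)
  Skip (1,2) w=6 (creates cycle)
  Skip (2,7) w=6 (creates cycle)
  Add (3,7) w=8
  Skip (3,5) w=11 (creates cycle)
  Skip (3,6) w=13 (creates cycle)
  Add (3,4) w=14
  Skip (2,4) w=15 (creates cycle)
  Skip (5,6) w=15 (creates cycle)
MST weight = 43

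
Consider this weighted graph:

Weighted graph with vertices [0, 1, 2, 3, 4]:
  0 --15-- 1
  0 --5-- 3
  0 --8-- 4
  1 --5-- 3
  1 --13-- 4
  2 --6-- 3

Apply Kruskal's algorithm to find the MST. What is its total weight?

Applying Kruskal's algorithm (sort edges by weight, add if no cycle):
  Add (0,3) w=5
  Add (1,3) w=5
  Add (2,3) w=6
  Add (0,4) w=8
  Skip (1,4) w=13 (creates cycle)
  Skip (0,1) w=15 (creates cycle)
MST weight = 24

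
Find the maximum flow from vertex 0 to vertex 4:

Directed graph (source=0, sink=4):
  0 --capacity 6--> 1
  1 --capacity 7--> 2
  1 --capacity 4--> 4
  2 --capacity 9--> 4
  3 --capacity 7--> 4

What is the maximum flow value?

Computing max flow:
  Flow on (0->1): 6/6
  Flow on (1->2): 2/7
  Flow on (1->4): 4/4
  Flow on (2->4): 2/9
Maximum flow = 6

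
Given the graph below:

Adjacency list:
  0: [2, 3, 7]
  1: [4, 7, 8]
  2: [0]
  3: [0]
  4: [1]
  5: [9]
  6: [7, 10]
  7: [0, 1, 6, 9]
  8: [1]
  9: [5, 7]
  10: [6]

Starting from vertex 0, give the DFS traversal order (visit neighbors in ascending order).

DFS from vertex 0 (neighbors processed in ascending order):
Visit order: 0, 2, 3, 7, 1, 4, 8, 6, 10, 9, 5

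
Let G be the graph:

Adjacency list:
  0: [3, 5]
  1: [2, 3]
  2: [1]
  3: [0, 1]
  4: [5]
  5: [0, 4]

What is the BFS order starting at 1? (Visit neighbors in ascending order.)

BFS from vertex 1 (neighbors processed in ascending order):
Visit order: 1, 2, 3, 0, 5, 4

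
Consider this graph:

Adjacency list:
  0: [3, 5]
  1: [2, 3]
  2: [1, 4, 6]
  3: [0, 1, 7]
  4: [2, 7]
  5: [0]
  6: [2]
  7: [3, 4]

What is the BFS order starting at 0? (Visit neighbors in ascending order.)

BFS from vertex 0 (neighbors processed in ascending order):
Visit order: 0, 3, 5, 1, 7, 2, 4, 6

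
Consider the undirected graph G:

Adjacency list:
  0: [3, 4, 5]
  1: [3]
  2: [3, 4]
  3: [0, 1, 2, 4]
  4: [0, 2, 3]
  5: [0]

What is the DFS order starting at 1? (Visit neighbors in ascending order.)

DFS from vertex 1 (neighbors processed in ascending order):
Visit order: 1, 3, 0, 4, 2, 5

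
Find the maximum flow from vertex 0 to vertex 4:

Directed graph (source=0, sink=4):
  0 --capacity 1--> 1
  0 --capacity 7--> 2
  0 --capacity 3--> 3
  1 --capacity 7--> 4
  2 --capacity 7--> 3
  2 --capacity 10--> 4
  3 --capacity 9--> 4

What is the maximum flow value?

Computing max flow:
  Flow on (0->1): 1/1
  Flow on (0->2): 7/7
  Flow on (0->3): 3/3
  Flow on (1->4): 1/7
  Flow on (2->4): 7/10
  Flow on (3->4): 3/9
Maximum flow = 11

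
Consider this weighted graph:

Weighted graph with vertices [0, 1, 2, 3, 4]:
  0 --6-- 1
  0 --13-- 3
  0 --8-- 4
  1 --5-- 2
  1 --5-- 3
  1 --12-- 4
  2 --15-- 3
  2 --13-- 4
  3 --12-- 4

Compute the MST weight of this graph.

Applying Kruskal's algorithm (sort edges by weight, add if no cycle):
  Add (1,3) w=5
  Add (1,2) w=5
  Add (0,1) w=6
  Add (0,4) w=8
  Skip (1,4) w=12 (creates cycle)
  Skip (3,4) w=12 (creates cycle)
  Skip (0,3) w=13 (creates cycle)
  Skip (2,4) w=13 (creates cycle)
  Skip (2,3) w=15 (creates cycle)
MST weight = 24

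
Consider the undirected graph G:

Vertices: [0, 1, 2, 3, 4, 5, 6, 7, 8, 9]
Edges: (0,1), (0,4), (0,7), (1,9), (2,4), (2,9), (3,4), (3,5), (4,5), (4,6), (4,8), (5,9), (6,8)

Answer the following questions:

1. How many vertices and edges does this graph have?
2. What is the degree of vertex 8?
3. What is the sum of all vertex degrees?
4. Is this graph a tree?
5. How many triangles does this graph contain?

Count: 10 vertices, 13 edges.
Vertex 8 has neighbors [4, 6], degree = 2.
Handshaking lemma: 2 * 13 = 26.
A tree on 10 vertices has 9 edges. This graph has 13 edges (4 extra). Not a tree.
Number of triangles = 2.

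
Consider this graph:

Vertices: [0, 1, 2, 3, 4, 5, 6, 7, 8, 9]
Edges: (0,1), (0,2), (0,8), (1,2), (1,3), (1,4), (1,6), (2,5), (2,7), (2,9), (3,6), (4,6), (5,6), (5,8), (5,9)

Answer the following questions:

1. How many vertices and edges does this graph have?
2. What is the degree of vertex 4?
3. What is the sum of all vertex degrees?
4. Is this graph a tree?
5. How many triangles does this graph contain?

Count: 10 vertices, 15 edges.
Vertex 4 has neighbors [1, 6], degree = 2.
Handshaking lemma: 2 * 15 = 30.
A tree on 10 vertices has 9 edges. This graph has 15 edges (6 extra). Not a tree.
Number of triangles = 4.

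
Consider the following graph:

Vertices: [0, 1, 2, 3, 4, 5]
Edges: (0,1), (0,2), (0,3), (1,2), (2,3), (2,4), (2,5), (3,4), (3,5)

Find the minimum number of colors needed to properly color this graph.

The graph has a maximum clique of size 3 (lower bound on chromatic number).
A valid 3-coloring: {0: 2, 1: 1, 2: 0, 3: 1, 4: 2, 5: 2}.
Chromatic number = 3.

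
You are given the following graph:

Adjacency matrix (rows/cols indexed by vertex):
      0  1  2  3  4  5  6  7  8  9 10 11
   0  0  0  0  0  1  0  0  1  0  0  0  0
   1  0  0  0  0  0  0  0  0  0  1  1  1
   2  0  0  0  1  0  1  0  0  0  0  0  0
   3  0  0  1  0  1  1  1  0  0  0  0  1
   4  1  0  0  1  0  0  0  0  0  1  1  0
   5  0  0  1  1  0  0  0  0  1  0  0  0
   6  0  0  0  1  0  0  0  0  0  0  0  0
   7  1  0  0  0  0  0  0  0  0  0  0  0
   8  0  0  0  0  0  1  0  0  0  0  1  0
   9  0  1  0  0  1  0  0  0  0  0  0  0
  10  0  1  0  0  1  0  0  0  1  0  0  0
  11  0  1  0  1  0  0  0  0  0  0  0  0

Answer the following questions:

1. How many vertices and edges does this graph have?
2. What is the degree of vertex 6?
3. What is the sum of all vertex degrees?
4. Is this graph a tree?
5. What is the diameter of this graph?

Count: 12 vertices, 15 edges.
Vertex 6 has neighbors [3], degree = 1.
Handshaking lemma: 2 * 15 = 30.
A tree on 12 vertices has 11 edges. This graph has 15 edges (4 extra). Not a tree.
Diameter (longest shortest path) = 4.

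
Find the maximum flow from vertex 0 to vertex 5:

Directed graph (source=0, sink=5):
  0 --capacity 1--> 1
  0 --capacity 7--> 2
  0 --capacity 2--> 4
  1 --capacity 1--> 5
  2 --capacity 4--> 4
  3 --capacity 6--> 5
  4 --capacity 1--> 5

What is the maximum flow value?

Computing max flow:
  Flow on (0->1): 1/1
  Flow on (0->2): 1/7
  Flow on (1->5): 1/1
  Flow on (2->4): 1/4
  Flow on (4->5): 1/1
Maximum flow = 2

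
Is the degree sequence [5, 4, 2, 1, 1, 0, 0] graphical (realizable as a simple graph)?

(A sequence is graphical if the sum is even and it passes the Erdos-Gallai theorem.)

Sum of degrees = 13. Sum is odd, so the sequence is NOT graphical.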